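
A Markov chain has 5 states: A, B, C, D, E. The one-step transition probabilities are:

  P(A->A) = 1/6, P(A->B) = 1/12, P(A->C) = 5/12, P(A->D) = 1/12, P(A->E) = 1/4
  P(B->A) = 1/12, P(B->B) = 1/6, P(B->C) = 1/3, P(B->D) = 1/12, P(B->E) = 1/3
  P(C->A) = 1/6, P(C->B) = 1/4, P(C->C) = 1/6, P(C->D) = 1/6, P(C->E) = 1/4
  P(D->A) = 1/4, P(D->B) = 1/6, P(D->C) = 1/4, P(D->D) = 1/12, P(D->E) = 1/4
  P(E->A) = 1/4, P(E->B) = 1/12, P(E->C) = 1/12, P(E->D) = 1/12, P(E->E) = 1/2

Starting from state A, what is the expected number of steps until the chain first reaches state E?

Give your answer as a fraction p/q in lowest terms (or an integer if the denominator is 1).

Answer: 8108/2133

Derivation:
Let h_i = expected steps to first reach E from state i.
Boundary: h_E = 0.
First-step equations for the other states:
  h_A = 1 + 1/6*h_A + 1/12*h_B + 5/12*h_C + 1/12*h_D + 1/4*h_E
  h_B = 1 + 1/12*h_A + 1/6*h_B + 1/3*h_C + 1/12*h_D + 1/3*h_E
  h_C = 1 + 1/6*h_A + 1/4*h_B + 1/6*h_C + 1/6*h_D + 1/4*h_E
  h_D = 1 + 1/4*h_A + 1/6*h_B + 1/4*h_C + 1/12*h_D + 1/4*h_E

Substituting h_E = 0 and rearranging gives the linear system (I - Q) h = 1:
  [5/6, -1/12, -5/12, -1/12] . (h_A, h_B, h_C, h_D) = 1
  [-1/12, 5/6, -1/3, -1/12] . (h_A, h_B, h_C, h_D) = 1
  [-1/6, -1/4, 5/6, -1/6] . (h_A, h_B, h_C, h_D) = 1
  [-1/4, -1/6, -1/4, 11/12] . (h_A, h_B, h_C, h_D) = 1

Solving yields:
  h_A = 8108/2133
  h_B = 820/237
  h_C = 8008/2133
  h_D = 896/237

Starting state is A, so the expected hitting time is h_A = 8108/2133.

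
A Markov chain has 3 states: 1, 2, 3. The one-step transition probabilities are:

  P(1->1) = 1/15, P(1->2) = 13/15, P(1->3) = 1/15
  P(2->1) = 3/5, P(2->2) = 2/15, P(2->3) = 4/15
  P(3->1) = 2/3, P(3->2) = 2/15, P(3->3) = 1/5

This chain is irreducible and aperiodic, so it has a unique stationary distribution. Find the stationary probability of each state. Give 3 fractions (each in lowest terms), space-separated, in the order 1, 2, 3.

Answer: 148/371 158/371 65/371

Derivation:
The stationary distribution satisfies pi = pi * P, i.e.:
  pi_1 = 1/15*pi_1 + 3/5*pi_2 + 2/3*pi_3
  pi_2 = 13/15*pi_1 + 2/15*pi_2 + 2/15*pi_3
  pi_3 = 1/15*pi_1 + 4/15*pi_2 + 1/5*pi_3
with normalization: pi_1 + pi_2 + pi_3 = 1.

Using the first 2 balance equations plus normalization, the linear system A*pi = b is:
  [-14/15, 3/5, 2/3] . pi = 0
  [13/15, -13/15, 2/15] . pi = 0
  [1, 1, 1] . pi = 1

Solving yields:
  pi_1 = 148/371
  pi_2 = 158/371
  pi_3 = 65/371

Verification (pi * P):
  148/371*1/15 + 158/371*3/5 + 65/371*2/3 = 148/371 = pi_1  (ok)
  148/371*13/15 + 158/371*2/15 + 65/371*2/15 = 158/371 = pi_2  (ok)
  148/371*1/15 + 158/371*4/15 + 65/371*1/5 = 65/371 = pi_3  (ok)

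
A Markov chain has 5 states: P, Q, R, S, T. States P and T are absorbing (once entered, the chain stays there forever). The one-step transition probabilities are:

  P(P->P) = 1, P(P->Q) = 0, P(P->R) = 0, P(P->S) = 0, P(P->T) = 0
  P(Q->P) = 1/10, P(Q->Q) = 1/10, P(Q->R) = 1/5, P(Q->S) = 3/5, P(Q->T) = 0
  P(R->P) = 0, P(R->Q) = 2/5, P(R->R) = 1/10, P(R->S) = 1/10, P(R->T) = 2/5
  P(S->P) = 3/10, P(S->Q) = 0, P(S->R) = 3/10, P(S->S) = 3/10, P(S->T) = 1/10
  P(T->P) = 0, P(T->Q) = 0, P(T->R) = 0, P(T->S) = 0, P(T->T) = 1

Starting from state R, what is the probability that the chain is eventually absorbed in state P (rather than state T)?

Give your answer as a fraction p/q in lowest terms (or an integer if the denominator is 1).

Answer: 127/412

Derivation:
Let a_i = P(absorbed in P | start in state i).
Boundary conditions: a_P = 1, a_T = 0.
For each transient state i, a_i = sum_j P(i->j) * a_j:
  a_Q = 1/10*a_P + 1/10*a_Q + 1/5*a_R + 3/5*a_S + 0*a_T
  a_R = 0*a_P + 2/5*a_Q + 1/10*a_R + 1/10*a_S + 2/5*a_T
  a_S = 3/10*a_P + 0*a_Q + 3/10*a_R + 3/10*a_S + 1/10*a_T

Substituting a_P = 1 and a_T = 0, rearrange to (I - Q) a = r where r[i] = P(i -> P):
  [9/10, -1/5, -3/5] . (a_Q, a_R, a_S) = 1/10
  [-2/5, 9/10, -1/10] . (a_Q, a_R, a_S) = 0
  [0, -3/10, 7/10] . (a_Q, a_R, a_S) = 3/10

Solving yields:
  a_Q = 57/103
  a_R = 127/412
  a_S = 231/412

Starting state is R, so the absorption probability is a_R = 127/412.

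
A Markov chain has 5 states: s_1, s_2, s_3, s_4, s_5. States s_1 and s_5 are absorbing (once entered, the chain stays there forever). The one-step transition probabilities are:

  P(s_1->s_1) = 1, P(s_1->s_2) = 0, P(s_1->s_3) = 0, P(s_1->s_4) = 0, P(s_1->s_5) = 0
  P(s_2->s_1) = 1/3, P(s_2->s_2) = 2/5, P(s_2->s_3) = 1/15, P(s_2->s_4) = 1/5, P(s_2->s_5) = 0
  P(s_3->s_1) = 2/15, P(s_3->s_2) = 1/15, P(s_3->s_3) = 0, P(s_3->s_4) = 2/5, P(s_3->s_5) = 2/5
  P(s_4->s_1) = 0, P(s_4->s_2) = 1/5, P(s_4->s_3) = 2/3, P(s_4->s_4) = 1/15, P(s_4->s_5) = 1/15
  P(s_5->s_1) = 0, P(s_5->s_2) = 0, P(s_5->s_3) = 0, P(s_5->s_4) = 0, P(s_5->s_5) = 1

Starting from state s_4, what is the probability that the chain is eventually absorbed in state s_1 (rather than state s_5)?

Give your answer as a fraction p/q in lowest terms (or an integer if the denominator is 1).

Let a_i = P(absorbed in s_1 | start in state i).
Boundary conditions: a_s_1 = 1, a_s_5 = 0.
For each transient state i, a_i = sum_j P(i->j) * a_j:
  a_s_2 = 1/3*a_s_1 + 2/5*a_s_2 + 1/15*a_s_3 + 1/5*a_s_4 + 0*a_s_5
  a_s_3 = 2/15*a_s_1 + 1/15*a_s_2 + 0*a_s_3 + 2/5*a_s_4 + 2/5*a_s_5
  a_s_4 = 0*a_s_1 + 1/5*a_s_2 + 2/3*a_s_3 + 1/15*a_s_4 + 1/15*a_s_5

Substituting a_s_1 = 1 and a_s_5 = 0, rearrange to (I - Q) a = r where r[i] = P(i -> s_1):
  [3/5, -1/15, -1/5] . (a_s_2, a_s_3, a_s_4) = 1/3
  [-1/15, 1, -2/5] . (a_s_2, a_s_3, a_s_4) = 2/15
  [-1/5, -2/3, 14/15] . (a_s_2, a_s_3, a_s_4) = 0

Solving yields:
  a_s_2 = 838/1153
  a_s_3 = 394/1153
  a_s_4 = 461/1153

Starting state is s_4, so the absorption probability is a_s_4 = 461/1153.

Answer: 461/1153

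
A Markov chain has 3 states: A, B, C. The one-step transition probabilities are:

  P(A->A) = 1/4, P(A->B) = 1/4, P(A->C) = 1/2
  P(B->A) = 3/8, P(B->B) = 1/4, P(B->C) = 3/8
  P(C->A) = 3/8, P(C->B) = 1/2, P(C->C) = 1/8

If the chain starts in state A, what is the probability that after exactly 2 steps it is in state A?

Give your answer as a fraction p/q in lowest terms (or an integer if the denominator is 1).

Computing P^2 by repeated multiplication:
P^1 =
  A: [1/4, 1/4, 1/2]
  B: [3/8, 1/4, 3/8]
  C: [3/8, 1/2, 1/8]
P^2 =
  A: [11/32, 3/8, 9/32]
  B: [21/64, 11/32, 21/64]
  C: [21/64, 9/32, 25/64]

(P^2)[A -> A] = 11/32

Answer: 11/32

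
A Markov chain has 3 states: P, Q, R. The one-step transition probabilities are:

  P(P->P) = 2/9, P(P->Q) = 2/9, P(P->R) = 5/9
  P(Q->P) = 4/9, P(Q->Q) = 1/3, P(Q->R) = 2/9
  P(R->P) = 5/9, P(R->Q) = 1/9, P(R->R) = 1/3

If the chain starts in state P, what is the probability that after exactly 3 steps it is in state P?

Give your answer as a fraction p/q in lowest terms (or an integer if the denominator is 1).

Computing P^3 by repeated multiplication:
P^1 =
  P: [2/9, 2/9, 5/9]
  Q: [4/9, 1/3, 2/9]
  R: [5/9, 1/9, 1/3]
P^2 =
  P: [37/81, 5/27, 29/81]
  Q: [10/27, 19/81, 32/81]
  R: [29/81, 16/81, 4/9]
P^3 =
  P: [31/81, 148/729, 302/729]
  Q: [296/729, 149/729, 284/729]
  R: [302/729, 142/729, 95/243]

(P^3)[P -> P] = 31/81

Answer: 31/81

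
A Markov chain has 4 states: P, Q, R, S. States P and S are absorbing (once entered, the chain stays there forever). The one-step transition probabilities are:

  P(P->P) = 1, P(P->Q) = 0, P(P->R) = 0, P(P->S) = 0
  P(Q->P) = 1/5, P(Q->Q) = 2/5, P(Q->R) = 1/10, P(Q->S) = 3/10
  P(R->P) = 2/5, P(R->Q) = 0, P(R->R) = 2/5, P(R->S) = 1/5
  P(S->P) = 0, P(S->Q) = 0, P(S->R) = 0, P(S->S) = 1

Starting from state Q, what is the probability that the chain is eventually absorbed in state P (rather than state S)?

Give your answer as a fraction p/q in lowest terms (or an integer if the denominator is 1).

Let a_i = P(absorbed in P | start in state i).
Boundary conditions: a_P = 1, a_S = 0.
For each transient state i, a_i = sum_j P(i->j) * a_j:
  a_Q = 1/5*a_P + 2/5*a_Q + 1/10*a_R + 3/10*a_S
  a_R = 2/5*a_P + 0*a_Q + 2/5*a_R + 1/5*a_S

Substituting a_P = 1 and a_S = 0, rearrange to (I - Q) a = r where r[i] = P(i -> P):
  [3/5, -1/10] . (a_Q, a_R) = 1/5
  [0, 3/5] . (a_Q, a_R) = 2/5

Solving yields:
  a_Q = 4/9
  a_R = 2/3

Starting state is Q, so the absorption probability is a_Q = 4/9.

Answer: 4/9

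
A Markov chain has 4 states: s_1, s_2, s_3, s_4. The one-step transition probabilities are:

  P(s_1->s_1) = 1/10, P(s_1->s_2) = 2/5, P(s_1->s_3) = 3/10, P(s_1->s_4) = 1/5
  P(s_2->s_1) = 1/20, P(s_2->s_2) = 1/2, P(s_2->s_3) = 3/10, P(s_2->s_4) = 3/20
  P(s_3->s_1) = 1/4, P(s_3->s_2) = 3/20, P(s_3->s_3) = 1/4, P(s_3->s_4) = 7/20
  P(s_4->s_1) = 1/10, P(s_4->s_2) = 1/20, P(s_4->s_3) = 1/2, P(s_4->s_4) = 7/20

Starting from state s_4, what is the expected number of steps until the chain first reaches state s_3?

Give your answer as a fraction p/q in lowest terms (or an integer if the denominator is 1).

Let h_i = expected steps to first reach s_3 from state i.
Boundary: h_s_3 = 0.
First-step equations for the other states:
  h_s_1 = 1 + 1/10*h_s_1 + 2/5*h_s_2 + 3/10*h_s_3 + 1/5*h_s_4
  h_s_2 = 1 + 1/20*h_s_1 + 1/2*h_s_2 + 3/10*h_s_3 + 3/20*h_s_4
  h_s_4 = 1 + 1/10*h_s_1 + 1/20*h_s_2 + 1/2*h_s_3 + 7/20*h_s_4

Substituting h_s_3 = 0 and rearranging gives the linear system (I - Q) h = 1:
  [9/10, -2/5, -1/5] . (h_s_1, h_s_2, h_s_4) = 1
  [-1/20, 1/2, -3/20] . (h_s_1, h_s_2, h_s_4) = 1
  [-1/10, -1/20, 13/20] . (h_s_1, h_s_2, h_s_4) = 1

Solving yields:
  h_s_1 = 598/205
  h_s_2 = 606/205
  h_s_4 = 454/205

Starting state is s_4, so the expected hitting time is h_s_4 = 454/205.

Answer: 454/205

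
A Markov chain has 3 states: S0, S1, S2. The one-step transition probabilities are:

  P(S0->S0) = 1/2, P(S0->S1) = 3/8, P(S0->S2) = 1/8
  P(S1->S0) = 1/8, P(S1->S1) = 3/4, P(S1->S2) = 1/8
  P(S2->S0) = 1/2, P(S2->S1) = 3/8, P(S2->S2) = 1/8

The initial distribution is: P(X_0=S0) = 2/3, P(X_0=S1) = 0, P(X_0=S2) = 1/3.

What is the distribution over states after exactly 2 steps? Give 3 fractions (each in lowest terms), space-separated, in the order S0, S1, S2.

Answer: 23/64 33/64 1/8

Derivation:
Propagating the distribution step by step (d_{t+1} = d_t * P):
d_0 = (S0=2/3, S1=0, S2=1/3)
  d_1[S0] = 2/3*1/2 + 0*1/8 + 1/3*1/2 = 1/2
  d_1[S1] = 2/3*3/8 + 0*3/4 + 1/3*3/8 = 3/8
  d_1[S2] = 2/3*1/8 + 0*1/8 + 1/3*1/8 = 1/8
d_1 = (S0=1/2, S1=3/8, S2=1/8)
  d_2[S0] = 1/2*1/2 + 3/8*1/8 + 1/8*1/2 = 23/64
  d_2[S1] = 1/2*3/8 + 3/8*3/4 + 1/8*3/8 = 33/64
  d_2[S2] = 1/2*1/8 + 3/8*1/8 + 1/8*1/8 = 1/8
d_2 = (S0=23/64, S1=33/64, S2=1/8)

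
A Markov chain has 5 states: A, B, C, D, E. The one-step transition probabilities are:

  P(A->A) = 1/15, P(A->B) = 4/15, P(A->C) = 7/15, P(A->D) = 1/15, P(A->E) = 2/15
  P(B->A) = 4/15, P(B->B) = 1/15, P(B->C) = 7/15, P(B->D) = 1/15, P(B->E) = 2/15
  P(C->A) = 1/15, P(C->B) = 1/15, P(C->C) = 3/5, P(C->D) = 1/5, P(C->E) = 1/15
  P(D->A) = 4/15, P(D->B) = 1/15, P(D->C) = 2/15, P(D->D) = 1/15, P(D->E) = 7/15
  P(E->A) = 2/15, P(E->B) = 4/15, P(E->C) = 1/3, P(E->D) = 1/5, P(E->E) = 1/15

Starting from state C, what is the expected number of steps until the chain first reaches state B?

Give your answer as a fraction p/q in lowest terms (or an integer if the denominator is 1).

Let h_i = expected steps to first reach B from state i.
Boundary: h_B = 0.
First-step equations for the other states:
  h_A = 1 + 1/15*h_A + 4/15*h_B + 7/15*h_C + 1/15*h_D + 2/15*h_E
  h_C = 1 + 1/15*h_A + 1/15*h_B + 3/5*h_C + 1/5*h_D + 1/15*h_E
  h_D = 1 + 4/15*h_A + 1/15*h_B + 2/15*h_C + 1/15*h_D + 7/15*h_E
  h_E = 1 + 2/15*h_A + 4/15*h_B + 1/3*h_C + 1/5*h_D + 1/15*h_E

Substituting h_B = 0 and rearranging gives the linear system (I - Q) h = 1:
  [14/15, -7/15, -1/15, -2/15] . (h_A, h_C, h_D, h_E) = 1
  [-1/15, 2/5, -1/5, -1/15] . (h_A, h_C, h_D, h_E) = 1
  [-4/15, -2/15, 14/15, -7/15] . (h_A, h_C, h_D, h_E) = 1
  [-2/15, -1/3, -1/5, 14/15] . (h_A, h_C, h_D, h_E) = 1

Solving yields:
  h_A = 4695/682
  h_C = 5865/682
  h_D = 5217/682
  h_E = 2307/341

Starting state is C, so the expected hitting time is h_C = 5865/682.

Answer: 5865/682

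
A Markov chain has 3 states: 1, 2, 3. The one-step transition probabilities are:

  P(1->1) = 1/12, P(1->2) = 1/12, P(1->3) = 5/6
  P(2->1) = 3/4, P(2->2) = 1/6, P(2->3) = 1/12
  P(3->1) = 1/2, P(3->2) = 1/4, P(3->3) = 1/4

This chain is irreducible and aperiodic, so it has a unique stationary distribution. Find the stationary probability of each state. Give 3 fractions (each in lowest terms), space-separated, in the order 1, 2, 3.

The stationary distribution satisfies pi = pi * P, i.e.:
  pi_1 = 1/12*pi_1 + 3/4*pi_2 + 1/2*pi_3
  pi_2 = 1/12*pi_1 + 1/6*pi_2 + 1/4*pi_3
  pi_3 = 5/6*pi_1 + 1/12*pi_2 + 1/4*pi_3
with normalization: pi_1 + pi_2 + pi_3 = 1.

Using the first 2 balance equations plus normalization, the linear system A*pi = b is:
  [-11/12, 3/4, 1/2] . pi = 0
  [1/12, -5/6, 1/4] . pi = 0
  [1, 1, 1] . pi = 1

Solving yields:
  pi_1 = 87/227
  pi_2 = 39/227
  pi_3 = 101/227

Verification (pi * P):
  87/227*1/12 + 39/227*3/4 + 101/227*1/2 = 87/227 = pi_1  (ok)
  87/227*1/12 + 39/227*1/6 + 101/227*1/4 = 39/227 = pi_2  (ok)
  87/227*5/6 + 39/227*1/12 + 101/227*1/4 = 101/227 = pi_3  (ok)

Answer: 87/227 39/227 101/227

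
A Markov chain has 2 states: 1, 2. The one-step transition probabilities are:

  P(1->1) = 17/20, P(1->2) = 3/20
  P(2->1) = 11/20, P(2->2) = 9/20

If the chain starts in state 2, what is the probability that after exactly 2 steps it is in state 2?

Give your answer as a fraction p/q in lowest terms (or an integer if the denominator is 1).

Answer: 57/200

Derivation:
Computing P^2 by repeated multiplication:
P^1 =
  1: [17/20, 3/20]
  2: [11/20, 9/20]
P^2 =
  1: [161/200, 39/200]
  2: [143/200, 57/200]

(P^2)[2 -> 2] = 57/200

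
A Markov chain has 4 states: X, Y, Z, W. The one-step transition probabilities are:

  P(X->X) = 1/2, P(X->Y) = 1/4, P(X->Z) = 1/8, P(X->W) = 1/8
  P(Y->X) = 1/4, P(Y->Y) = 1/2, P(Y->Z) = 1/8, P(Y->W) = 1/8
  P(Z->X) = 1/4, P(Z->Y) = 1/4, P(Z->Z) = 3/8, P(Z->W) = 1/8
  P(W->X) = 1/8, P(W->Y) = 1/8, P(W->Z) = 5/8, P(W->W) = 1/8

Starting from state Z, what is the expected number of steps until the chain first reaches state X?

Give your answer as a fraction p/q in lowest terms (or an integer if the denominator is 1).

Answer: 64/15

Derivation:
Let h_i = expected steps to first reach X from state i.
Boundary: h_X = 0.
First-step equations for the other states:
  h_Y = 1 + 1/4*h_X + 1/2*h_Y + 1/8*h_Z + 1/8*h_W
  h_Z = 1 + 1/4*h_X + 1/4*h_Y + 3/8*h_Z + 1/8*h_W
  h_W = 1 + 1/8*h_X + 1/8*h_Y + 5/8*h_Z + 1/8*h_W

Substituting h_X = 0 and rearranging gives the linear system (I - Q) h = 1:
  [1/2, -1/8, -1/8] . (h_Y, h_Z, h_W) = 1
  [-1/4, 5/8, -1/8] . (h_Y, h_Z, h_W) = 1
  [-1/8, -5/8, 7/8] . (h_Y, h_Z, h_W) = 1

Solving yields:
  h_Y = 64/15
  h_Z = 64/15
  h_W = 24/5

Starting state is Z, so the expected hitting time is h_Z = 64/15.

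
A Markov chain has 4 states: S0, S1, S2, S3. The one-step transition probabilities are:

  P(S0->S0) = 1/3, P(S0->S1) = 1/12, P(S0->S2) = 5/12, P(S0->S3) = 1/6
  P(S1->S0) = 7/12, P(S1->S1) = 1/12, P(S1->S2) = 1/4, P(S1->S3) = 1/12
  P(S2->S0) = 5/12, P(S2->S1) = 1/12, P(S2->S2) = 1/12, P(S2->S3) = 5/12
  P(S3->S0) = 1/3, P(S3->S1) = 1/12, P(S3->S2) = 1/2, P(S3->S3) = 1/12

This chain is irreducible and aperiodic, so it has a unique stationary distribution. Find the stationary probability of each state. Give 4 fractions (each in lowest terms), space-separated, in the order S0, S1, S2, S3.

Answer: 78/205 1/12 259/820 271/1230

Derivation:
The stationary distribution satisfies pi = pi * P, i.e.:
  pi_S0 = 1/3*pi_S0 + 7/12*pi_S1 + 5/12*pi_S2 + 1/3*pi_S3
  pi_S1 = 1/12*pi_S0 + 1/12*pi_S1 + 1/12*pi_S2 + 1/12*pi_S3
  pi_S2 = 5/12*pi_S0 + 1/4*pi_S1 + 1/12*pi_S2 + 1/2*pi_S3
  pi_S3 = 1/6*pi_S0 + 1/12*pi_S1 + 5/12*pi_S2 + 1/12*pi_S3
with normalization: pi_S0 + pi_S1 + pi_S2 + pi_S3 = 1.

Using the first 3 balance equations plus normalization, the linear system A*pi = b is:
  [-2/3, 7/12, 5/12, 1/3] . pi = 0
  [1/12, -11/12, 1/12, 1/12] . pi = 0
  [5/12, 1/4, -11/12, 1/2] . pi = 0
  [1, 1, 1, 1] . pi = 1

Solving yields:
  pi_S0 = 78/205
  pi_S1 = 1/12
  pi_S2 = 259/820
  pi_S3 = 271/1230

Verification (pi * P):
  78/205*1/3 + 1/12*7/12 + 259/820*5/12 + 271/1230*1/3 = 78/205 = pi_S0  (ok)
  78/205*1/12 + 1/12*1/12 + 259/820*1/12 + 271/1230*1/12 = 1/12 = pi_S1  (ok)
  78/205*5/12 + 1/12*1/4 + 259/820*1/12 + 271/1230*1/2 = 259/820 = pi_S2  (ok)
  78/205*1/6 + 1/12*1/12 + 259/820*5/12 + 271/1230*1/12 = 271/1230 = pi_S3  (ok)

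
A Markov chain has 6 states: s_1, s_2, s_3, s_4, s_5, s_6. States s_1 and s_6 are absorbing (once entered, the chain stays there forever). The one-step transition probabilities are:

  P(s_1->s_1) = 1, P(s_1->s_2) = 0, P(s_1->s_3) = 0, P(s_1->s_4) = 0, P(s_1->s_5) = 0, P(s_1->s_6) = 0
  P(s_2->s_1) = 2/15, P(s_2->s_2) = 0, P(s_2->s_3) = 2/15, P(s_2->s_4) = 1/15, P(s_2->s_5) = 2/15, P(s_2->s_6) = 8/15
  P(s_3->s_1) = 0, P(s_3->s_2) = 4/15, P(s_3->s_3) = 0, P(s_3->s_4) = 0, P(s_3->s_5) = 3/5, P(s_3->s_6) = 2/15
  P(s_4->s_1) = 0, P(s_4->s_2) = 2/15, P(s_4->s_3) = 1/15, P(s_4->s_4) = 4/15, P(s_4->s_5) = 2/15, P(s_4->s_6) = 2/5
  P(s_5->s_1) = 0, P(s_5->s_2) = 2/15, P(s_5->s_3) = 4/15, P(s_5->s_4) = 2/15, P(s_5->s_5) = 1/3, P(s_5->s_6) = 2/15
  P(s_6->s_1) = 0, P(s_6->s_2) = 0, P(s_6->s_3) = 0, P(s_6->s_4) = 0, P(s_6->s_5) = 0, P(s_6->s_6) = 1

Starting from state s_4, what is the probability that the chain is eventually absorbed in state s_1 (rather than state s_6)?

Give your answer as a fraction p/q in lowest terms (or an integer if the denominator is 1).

Let a_i = P(absorbed in s_1 | start in state i).
Boundary conditions: a_s_1 = 1, a_s_6 = 0.
For each transient state i, a_i = sum_j P(i->j) * a_j:
  a_s_2 = 2/15*a_s_1 + 0*a_s_2 + 2/15*a_s_3 + 1/15*a_s_4 + 2/15*a_s_5 + 8/15*a_s_6
  a_s_3 = 0*a_s_1 + 4/15*a_s_2 + 0*a_s_3 + 0*a_s_4 + 3/5*a_s_5 + 2/15*a_s_6
  a_s_4 = 0*a_s_1 + 2/15*a_s_2 + 1/15*a_s_3 + 4/15*a_s_4 + 2/15*a_s_5 + 2/5*a_s_6
  a_s_5 = 0*a_s_1 + 2/15*a_s_2 + 4/15*a_s_3 + 2/15*a_s_4 + 1/3*a_s_5 + 2/15*a_s_6

Substituting a_s_1 = 1 and a_s_6 = 0, rearrange to (I - Q) a = r where r[i] = P(i -> s_1):
  [1, -2/15, -1/15, -2/15] . (a_s_2, a_s_3, a_s_4, a_s_5) = 2/15
  [-4/15, 1, 0, -3/5] . (a_s_2, a_s_3, a_s_4, a_s_5) = 0
  [-2/15, -1/15, 11/15, -2/15] . (a_s_2, a_s_3, a_s_4, a_s_5) = 0
  [-2/15, -4/15, -2/15, 2/3] . (a_s_2, a_s_3, a_s_4, a_s_5) = 0

Solving yields:
  a_s_2 = 24/151
  a_s_3 = 94/1057
  a_s_4 = 54/1057
  a_s_5 = 82/1057

Starting state is s_4, so the absorption probability is a_s_4 = 54/1057.

Answer: 54/1057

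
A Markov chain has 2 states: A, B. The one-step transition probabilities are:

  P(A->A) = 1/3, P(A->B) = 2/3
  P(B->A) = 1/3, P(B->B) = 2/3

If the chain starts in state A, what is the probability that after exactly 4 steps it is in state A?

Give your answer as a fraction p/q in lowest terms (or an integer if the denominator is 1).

Computing P^4 by repeated multiplication:
P^1 =
  A: [1/3, 2/3]
  B: [1/3, 2/3]
P^2 =
  A: [1/3, 2/3]
  B: [1/3, 2/3]
P^3 =
  A: [1/3, 2/3]
  B: [1/3, 2/3]
P^4 =
  A: [1/3, 2/3]
  B: [1/3, 2/3]

(P^4)[A -> A] = 1/3

Answer: 1/3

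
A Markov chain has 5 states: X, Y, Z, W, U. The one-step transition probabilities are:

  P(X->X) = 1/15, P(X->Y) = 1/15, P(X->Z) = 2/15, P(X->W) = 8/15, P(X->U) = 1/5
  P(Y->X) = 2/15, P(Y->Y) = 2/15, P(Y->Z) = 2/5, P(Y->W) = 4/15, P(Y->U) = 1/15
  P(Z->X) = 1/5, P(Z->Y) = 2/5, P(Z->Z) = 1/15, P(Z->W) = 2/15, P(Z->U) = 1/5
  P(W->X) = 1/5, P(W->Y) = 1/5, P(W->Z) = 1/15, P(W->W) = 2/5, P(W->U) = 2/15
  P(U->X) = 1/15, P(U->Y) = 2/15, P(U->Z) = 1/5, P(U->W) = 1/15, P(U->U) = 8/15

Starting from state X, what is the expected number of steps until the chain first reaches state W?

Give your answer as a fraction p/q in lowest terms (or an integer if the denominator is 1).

Answer: 15615/4594

Derivation:
Let h_i = expected steps to first reach W from state i.
Boundary: h_W = 0.
First-step equations for the other states:
  h_X = 1 + 1/15*h_X + 1/15*h_Y + 2/15*h_Z + 8/15*h_W + 1/5*h_U
  h_Y = 1 + 2/15*h_X + 2/15*h_Y + 2/5*h_Z + 4/15*h_W + 1/15*h_U
  h_Z = 1 + 1/5*h_X + 2/5*h_Y + 1/15*h_Z + 2/15*h_W + 1/5*h_U
  h_U = 1 + 1/15*h_X + 2/15*h_Y + 1/5*h_Z + 1/15*h_W + 8/15*h_U

Substituting h_W = 0 and rearranging gives the linear system (I - Q) h = 1:
  [14/15, -1/15, -2/15, -1/5] . (h_X, h_Y, h_Z, h_U) = 1
  [-2/15, 13/15, -2/5, -1/15] . (h_X, h_Y, h_Z, h_U) = 1
  [-1/5, -2/5, 14/15, -1/5] . (h_X, h_Y, h_Z, h_U) = 1
  [-1/15, -2/15, -1/5, 7/15] . (h_X, h_Y, h_Z, h_U) = 1

Solving yields:
  h_X = 15615/4594
  h_Y = 20445/4594
  h_Z = 11490/2297
  h_U = 27765/4594

Starting state is X, so the expected hitting time is h_X = 15615/4594.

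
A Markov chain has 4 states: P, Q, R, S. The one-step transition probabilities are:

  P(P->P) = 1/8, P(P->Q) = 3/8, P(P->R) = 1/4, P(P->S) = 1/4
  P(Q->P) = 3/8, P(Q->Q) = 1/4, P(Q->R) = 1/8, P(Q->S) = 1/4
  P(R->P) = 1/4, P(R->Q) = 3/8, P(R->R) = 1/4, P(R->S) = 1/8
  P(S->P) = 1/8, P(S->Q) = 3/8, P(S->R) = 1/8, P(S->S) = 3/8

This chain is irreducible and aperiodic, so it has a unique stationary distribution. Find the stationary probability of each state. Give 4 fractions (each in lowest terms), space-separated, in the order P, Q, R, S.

The stationary distribution satisfies pi = pi * P, i.e.:
  pi_P = 1/8*pi_P + 3/8*pi_Q + 1/4*pi_R + 1/8*pi_S
  pi_Q = 3/8*pi_P + 1/4*pi_Q + 3/8*pi_R + 3/8*pi_S
  pi_R = 1/4*pi_P + 1/8*pi_Q + 1/4*pi_R + 1/8*pi_S
  pi_S = 1/4*pi_P + 1/4*pi_Q + 1/8*pi_R + 3/8*pi_S
with normalization: pi_P + pi_Q + pi_R + pi_S = 1.

Using the first 3 balance equations plus normalization, the linear system A*pi = b is:
  [-7/8, 3/8, 1/4, 1/8] . pi = 0
  [3/8, -3/4, 3/8, 3/8] . pi = 0
  [1/4, 1/8, -3/4, 1/8] . pi = 0
  [1, 1, 1, 1] . pi = 1

Solving yields:
  pi_P = 38/165
  pi_Q = 1/3
  pi_R = 29/165
  pi_S = 43/165

Verification (pi * P):
  38/165*1/8 + 1/3*3/8 + 29/165*1/4 + 43/165*1/8 = 38/165 = pi_P  (ok)
  38/165*3/8 + 1/3*1/4 + 29/165*3/8 + 43/165*3/8 = 1/3 = pi_Q  (ok)
  38/165*1/4 + 1/3*1/8 + 29/165*1/4 + 43/165*1/8 = 29/165 = pi_R  (ok)
  38/165*1/4 + 1/3*1/4 + 29/165*1/8 + 43/165*3/8 = 43/165 = pi_S  (ok)

Answer: 38/165 1/3 29/165 43/165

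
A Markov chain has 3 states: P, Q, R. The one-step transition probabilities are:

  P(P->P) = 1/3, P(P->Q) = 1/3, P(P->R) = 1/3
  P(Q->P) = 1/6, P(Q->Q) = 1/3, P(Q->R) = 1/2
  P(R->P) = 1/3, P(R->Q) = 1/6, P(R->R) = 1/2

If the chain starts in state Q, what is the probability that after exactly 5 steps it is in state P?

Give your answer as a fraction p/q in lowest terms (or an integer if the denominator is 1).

Answer: 1129/3888

Derivation:
Computing P^5 by repeated multiplication:
P^1 =
  P: [1/3, 1/3, 1/3]
  Q: [1/6, 1/3, 1/2]
  R: [1/3, 1/6, 1/2]
P^2 =
  P: [5/18, 5/18, 4/9]
  Q: [5/18, 1/4, 17/36]
  R: [11/36, 1/4, 4/9]
P^3 =
  P: [31/108, 7/27, 49/108]
  Q: [7/24, 55/216, 49/108]
  R: [7/24, 7/27, 97/216]
P^4 =
  P: [47/162, 167/648, 293/648]
  Q: [377/1296, 167/648, 65/144]
  R: [47/162, 335/1296, 65/144]
P^5 =
  P: [1129/3888, 1003/3888, 439/972]
  Q: [1129/3888, 223/864, 3511/7776]
  R: [2257/7776, 223/864, 439/972]

(P^5)[Q -> P] = 1129/3888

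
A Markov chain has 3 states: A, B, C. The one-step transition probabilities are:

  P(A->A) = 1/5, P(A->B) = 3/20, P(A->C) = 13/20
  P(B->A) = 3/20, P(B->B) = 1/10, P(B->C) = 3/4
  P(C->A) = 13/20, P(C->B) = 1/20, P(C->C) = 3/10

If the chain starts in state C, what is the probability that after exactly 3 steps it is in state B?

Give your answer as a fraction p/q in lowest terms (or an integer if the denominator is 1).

Answer: 713/8000

Derivation:
Computing P^3 by repeated multiplication:
P^1 =
  A: [1/5, 3/20, 13/20]
  B: [3/20, 1/10, 3/4]
  C: [13/20, 1/20, 3/10]
P^2 =
  A: [97/200, 31/400, 7/16]
  B: [213/400, 7/100, 159/400]
  C: [133/400, 47/400, 11/20]
P^3 =
  A: [393/1000, 819/8000, 4037/8000]
  B: [3003/8000, 427/4000, 4143/8000]
  C: [3533/8000, 713/8000, 1877/4000]

(P^3)[C -> B] = 713/8000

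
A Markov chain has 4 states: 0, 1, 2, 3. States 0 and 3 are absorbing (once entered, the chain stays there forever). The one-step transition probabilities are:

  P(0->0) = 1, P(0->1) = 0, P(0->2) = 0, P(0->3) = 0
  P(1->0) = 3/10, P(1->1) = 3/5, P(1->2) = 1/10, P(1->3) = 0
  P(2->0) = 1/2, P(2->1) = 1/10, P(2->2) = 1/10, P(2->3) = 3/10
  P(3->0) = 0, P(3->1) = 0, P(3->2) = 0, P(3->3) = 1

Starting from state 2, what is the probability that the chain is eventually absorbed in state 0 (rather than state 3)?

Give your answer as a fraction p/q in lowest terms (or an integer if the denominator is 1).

Answer: 23/35

Derivation:
Let a_i = P(absorbed in 0 | start in state i).
Boundary conditions: a_0 = 1, a_3 = 0.
For each transient state i, a_i = sum_j P(i->j) * a_j:
  a_1 = 3/10*a_0 + 3/5*a_1 + 1/10*a_2 + 0*a_3
  a_2 = 1/2*a_0 + 1/10*a_1 + 1/10*a_2 + 3/10*a_3

Substituting a_0 = 1 and a_3 = 0, rearrange to (I - Q) a = r where r[i] = P(i -> 0):
  [2/5, -1/10] . (a_1, a_2) = 3/10
  [-1/10, 9/10] . (a_1, a_2) = 1/2

Solving yields:
  a_1 = 32/35
  a_2 = 23/35

Starting state is 2, so the absorption probability is a_2 = 23/35.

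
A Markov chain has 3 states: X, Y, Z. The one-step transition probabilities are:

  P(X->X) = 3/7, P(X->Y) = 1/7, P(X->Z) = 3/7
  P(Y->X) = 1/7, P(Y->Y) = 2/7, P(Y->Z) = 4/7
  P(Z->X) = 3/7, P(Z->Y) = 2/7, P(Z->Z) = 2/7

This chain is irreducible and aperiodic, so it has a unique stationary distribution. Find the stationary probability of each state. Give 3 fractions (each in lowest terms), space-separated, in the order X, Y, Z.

Answer: 17/47 11/47 19/47

Derivation:
The stationary distribution satisfies pi = pi * P, i.e.:
  pi_X = 3/7*pi_X + 1/7*pi_Y + 3/7*pi_Z
  pi_Y = 1/7*pi_X + 2/7*pi_Y + 2/7*pi_Z
  pi_Z = 3/7*pi_X + 4/7*pi_Y + 2/7*pi_Z
with normalization: pi_X + pi_Y + pi_Z = 1.

Using the first 2 balance equations plus normalization, the linear system A*pi = b is:
  [-4/7, 1/7, 3/7] . pi = 0
  [1/7, -5/7, 2/7] . pi = 0
  [1, 1, 1] . pi = 1

Solving yields:
  pi_X = 17/47
  pi_Y = 11/47
  pi_Z = 19/47

Verification (pi * P):
  17/47*3/7 + 11/47*1/7 + 19/47*3/7 = 17/47 = pi_X  (ok)
  17/47*1/7 + 11/47*2/7 + 19/47*2/7 = 11/47 = pi_Y  (ok)
  17/47*3/7 + 11/47*4/7 + 19/47*2/7 = 19/47 = pi_Z  (ok)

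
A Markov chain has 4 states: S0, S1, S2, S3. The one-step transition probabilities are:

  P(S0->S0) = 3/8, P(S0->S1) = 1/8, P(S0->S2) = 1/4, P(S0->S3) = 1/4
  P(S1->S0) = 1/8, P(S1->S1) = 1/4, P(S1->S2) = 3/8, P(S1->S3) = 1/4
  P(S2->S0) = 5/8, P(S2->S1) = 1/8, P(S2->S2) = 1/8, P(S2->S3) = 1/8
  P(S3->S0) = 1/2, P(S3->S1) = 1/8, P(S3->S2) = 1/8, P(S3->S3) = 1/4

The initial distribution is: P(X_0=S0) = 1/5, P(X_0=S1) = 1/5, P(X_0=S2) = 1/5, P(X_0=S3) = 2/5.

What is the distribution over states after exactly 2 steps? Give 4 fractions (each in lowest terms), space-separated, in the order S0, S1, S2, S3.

Propagating the distribution step by step (d_{t+1} = d_t * P):
d_0 = (S0=1/5, S1=1/5, S2=1/5, S3=2/5)
  d_1[S0] = 1/5*3/8 + 1/5*1/8 + 1/5*5/8 + 2/5*1/2 = 17/40
  d_1[S1] = 1/5*1/8 + 1/5*1/4 + 1/5*1/8 + 2/5*1/8 = 3/20
  d_1[S2] = 1/5*1/4 + 1/5*3/8 + 1/5*1/8 + 2/5*1/8 = 1/5
  d_1[S3] = 1/5*1/4 + 1/5*1/4 + 1/5*1/8 + 2/5*1/4 = 9/40
d_1 = (S0=17/40, S1=3/20, S2=1/5, S3=9/40)
  d_2[S0] = 17/40*3/8 + 3/20*1/8 + 1/5*5/8 + 9/40*1/2 = 133/320
  d_2[S1] = 17/40*1/8 + 3/20*1/4 + 1/5*1/8 + 9/40*1/8 = 23/160
  d_2[S2] = 17/40*1/4 + 3/20*3/8 + 1/5*1/8 + 9/40*1/8 = 69/320
  d_2[S3] = 17/40*1/4 + 3/20*1/4 + 1/5*1/8 + 9/40*1/4 = 9/40
d_2 = (S0=133/320, S1=23/160, S2=69/320, S3=9/40)

Answer: 133/320 23/160 69/320 9/40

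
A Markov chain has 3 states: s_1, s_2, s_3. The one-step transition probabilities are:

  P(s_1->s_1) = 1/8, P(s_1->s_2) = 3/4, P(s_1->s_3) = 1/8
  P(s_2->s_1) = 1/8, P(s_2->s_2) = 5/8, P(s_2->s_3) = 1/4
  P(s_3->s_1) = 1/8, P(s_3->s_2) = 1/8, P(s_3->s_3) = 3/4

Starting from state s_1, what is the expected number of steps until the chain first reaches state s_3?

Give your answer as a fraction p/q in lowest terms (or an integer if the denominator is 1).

Answer: 24/5

Derivation:
Let h_i = expected steps to first reach s_3 from state i.
Boundary: h_s_3 = 0.
First-step equations for the other states:
  h_s_1 = 1 + 1/8*h_s_1 + 3/4*h_s_2 + 1/8*h_s_3
  h_s_2 = 1 + 1/8*h_s_1 + 5/8*h_s_2 + 1/4*h_s_3

Substituting h_s_3 = 0 and rearranging gives the linear system (I - Q) h = 1:
  [7/8, -3/4] . (h_s_1, h_s_2) = 1
  [-1/8, 3/8] . (h_s_1, h_s_2) = 1

Solving yields:
  h_s_1 = 24/5
  h_s_2 = 64/15

Starting state is s_1, so the expected hitting time is h_s_1 = 24/5.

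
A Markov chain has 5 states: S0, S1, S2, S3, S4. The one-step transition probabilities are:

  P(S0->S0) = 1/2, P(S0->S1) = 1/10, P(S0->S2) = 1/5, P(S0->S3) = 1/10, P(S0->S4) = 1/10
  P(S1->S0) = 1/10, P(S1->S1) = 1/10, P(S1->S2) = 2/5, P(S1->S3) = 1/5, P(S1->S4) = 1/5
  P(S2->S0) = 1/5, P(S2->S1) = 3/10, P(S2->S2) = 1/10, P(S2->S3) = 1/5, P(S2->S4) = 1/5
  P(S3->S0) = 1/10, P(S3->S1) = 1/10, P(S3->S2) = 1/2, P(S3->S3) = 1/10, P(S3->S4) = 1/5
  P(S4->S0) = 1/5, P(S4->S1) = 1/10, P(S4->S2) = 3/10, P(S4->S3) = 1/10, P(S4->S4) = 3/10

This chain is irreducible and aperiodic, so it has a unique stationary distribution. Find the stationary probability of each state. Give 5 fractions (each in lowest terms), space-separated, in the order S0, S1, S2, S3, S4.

The stationary distribution satisfies pi = pi * P, i.e.:
  pi_S0 = 1/2*pi_S0 + 1/10*pi_S1 + 1/5*pi_S2 + 1/10*pi_S3 + 1/5*pi_S4
  pi_S1 = 1/10*pi_S0 + 1/10*pi_S1 + 3/10*pi_S2 + 1/10*pi_S3 + 1/10*pi_S4
  pi_S2 = 1/5*pi_S0 + 2/5*pi_S1 + 1/10*pi_S2 + 1/2*pi_S3 + 3/10*pi_S4
  pi_S3 = 1/10*pi_S0 + 1/5*pi_S1 + 1/5*pi_S2 + 1/10*pi_S3 + 1/10*pi_S4
  pi_S4 = 1/10*pi_S0 + 1/5*pi_S1 + 1/5*pi_S2 + 1/5*pi_S3 + 3/10*pi_S4
with normalization: pi_S0 + pi_S1 + pi_S2 + pi_S3 + pi_S4 = 1.

Using the first 4 balance equations plus normalization, the linear system A*pi = b is:
  [-1/2, 1/10, 1/5, 1/10, 1/5] . pi = 0
  [1/10, -9/10, 3/10, 1/10, 1/10] . pi = 0
  [1/5, 2/5, -9/10, 1/2, 3/10] . pi = 0
  [1/10, 1/5, 1/5, -9/10, 1/10] . pi = 0
  [1, 1, 1, 1, 1] . pi = 1

Solving yields:
  pi_S0 = 151/620
  pi_S1 = 19/124
  pi_S2 = 33/124
  pi_S3 = 22/155
  pi_S4 = 121/620

Verification (pi * P):
  151/620*1/2 + 19/124*1/10 + 33/124*1/5 + 22/155*1/10 + 121/620*1/5 = 151/620 = pi_S0  (ok)
  151/620*1/10 + 19/124*1/10 + 33/124*3/10 + 22/155*1/10 + 121/620*1/10 = 19/124 = pi_S1  (ok)
  151/620*1/5 + 19/124*2/5 + 33/124*1/10 + 22/155*1/2 + 121/620*3/10 = 33/124 = pi_S2  (ok)
  151/620*1/10 + 19/124*1/5 + 33/124*1/5 + 22/155*1/10 + 121/620*1/10 = 22/155 = pi_S3  (ok)
  151/620*1/10 + 19/124*1/5 + 33/124*1/5 + 22/155*1/5 + 121/620*3/10 = 121/620 = pi_S4  (ok)

Answer: 151/620 19/124 33/124 22/155 121/620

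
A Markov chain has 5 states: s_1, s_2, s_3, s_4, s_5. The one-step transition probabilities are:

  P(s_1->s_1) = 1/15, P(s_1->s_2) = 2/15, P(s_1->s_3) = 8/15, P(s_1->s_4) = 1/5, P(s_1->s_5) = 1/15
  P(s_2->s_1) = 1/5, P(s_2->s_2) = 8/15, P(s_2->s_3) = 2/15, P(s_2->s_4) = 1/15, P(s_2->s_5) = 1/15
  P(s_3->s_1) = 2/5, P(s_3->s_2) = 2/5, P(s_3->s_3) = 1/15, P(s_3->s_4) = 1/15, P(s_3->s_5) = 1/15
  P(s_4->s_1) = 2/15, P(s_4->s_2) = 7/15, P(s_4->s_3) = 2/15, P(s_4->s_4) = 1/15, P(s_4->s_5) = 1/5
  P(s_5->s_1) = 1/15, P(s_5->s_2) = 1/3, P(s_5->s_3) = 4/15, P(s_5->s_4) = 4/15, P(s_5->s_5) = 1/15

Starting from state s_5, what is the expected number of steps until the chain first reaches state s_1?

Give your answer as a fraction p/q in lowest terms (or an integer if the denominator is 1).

Let h_i = expected steps to first reach s_1 from state i.
Boundary: h_s_1 = 0.
First-step equations for the other states:
  h_s_2 = 1 + 1/5*h_s_1 + 8/15*h_s_2 + 2/15*h_s_3 + 1/15*h_s_4 + 1/15*h_s_5
  h_s_3 = 1 + 2/5*h_s_1 + 2/5*h_s_2 + 1/15*h_s_3 + 1/15*h_s_4 + 1/15*h_s_5
  h_s_4 = 1 + 2/15*h_s_1 + 7/15*h_s_2 + 2/15*h_s_3 + 1/15*h_s_4 + 1/5*h_s_5
  h_s_5 = 1 + 1/15*h_s_1 + 1/3*h_s_2 + 4/15*h_s_3 + 4/15*h_s_4 + 1/15*h_s_5

Substituting h_s_1 = 0 and rearranging gives the linear system (I - Q) h = 1:
  [7/15, -2/15, -1/15, -1/15] . (h_s_2, h_s_3, h_s_4, h_s_5) = 1
  [-2/5, 14/15, -1/15, -1/15] . (h_s_2, h_s_3, h_s_4, h_s_5) = 1
  [-7/15, -2/15, 14/15, -1/5] . (h_s_2, h_s_3, h_s_4, h_s_5) = 1
  [-1/3, -4/15, -4/15, 14/15] . (h_s_2, h_s_3, h_s_4, h_s_5) = 1

Solving yields:
  h_s_2 = 90/19
  h_s_3 = 585/152
  h_s_4 = 195/38
  h_s_5 = 405/76

Starting state is s_5, so the expected hitting time is h_s_5 = 405/76.

Answer: 405/76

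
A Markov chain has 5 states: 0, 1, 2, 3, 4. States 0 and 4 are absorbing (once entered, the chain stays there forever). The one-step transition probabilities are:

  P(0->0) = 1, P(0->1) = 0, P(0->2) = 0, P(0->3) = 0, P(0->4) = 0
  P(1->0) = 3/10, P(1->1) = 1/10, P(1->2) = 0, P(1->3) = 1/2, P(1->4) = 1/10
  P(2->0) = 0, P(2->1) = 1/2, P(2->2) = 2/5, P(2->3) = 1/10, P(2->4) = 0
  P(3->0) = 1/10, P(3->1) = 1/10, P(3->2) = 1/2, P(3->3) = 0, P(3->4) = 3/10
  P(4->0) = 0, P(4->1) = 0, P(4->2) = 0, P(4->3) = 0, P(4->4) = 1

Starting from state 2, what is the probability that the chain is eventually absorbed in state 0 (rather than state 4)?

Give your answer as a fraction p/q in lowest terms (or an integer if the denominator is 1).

Let a_i = P(absorbed in 0 | start in state i).
Boundary conditions: a_0 = 1, a_4 = 0.
For each transient state i, a_i = sum_j P(i->j) * a_j:
  a_1 = 3/10*a_0 + 1/10*a_1 + 0*a_2 + 1/2*a_3 + 1/10*a_4
  a_2 = 0*a_0 + 1/2*a_1 + 2/5*a_2 + 1/10*a_3 + 0*a_4
  a_3 = 1/10*a_0 + 1/10*a_1 + 1/2*a_2 + 0*a_3 + 3/10*a_4

Substituting a_0 = 1 and a_4 = 0, rearrange to (I - Q) a = r where r[i] = P(i -> 0):
  [9/10, 0, -1/2] . (a_1, a_2, a_3) = 3/10
  [-1/2, 3/5, -1/10] . (a_1, a_2, a_3) = 0
  [-1/10, -1/2, 1] . (a_1, a_2, a_3) = 1/10

Solving yields:
  a_1 = 39/68
  a_2 = 11/20
  a_3 = 147/340

Starting state is 2, so the absorption probability is a_2 = 11/20.

Answer: 11/20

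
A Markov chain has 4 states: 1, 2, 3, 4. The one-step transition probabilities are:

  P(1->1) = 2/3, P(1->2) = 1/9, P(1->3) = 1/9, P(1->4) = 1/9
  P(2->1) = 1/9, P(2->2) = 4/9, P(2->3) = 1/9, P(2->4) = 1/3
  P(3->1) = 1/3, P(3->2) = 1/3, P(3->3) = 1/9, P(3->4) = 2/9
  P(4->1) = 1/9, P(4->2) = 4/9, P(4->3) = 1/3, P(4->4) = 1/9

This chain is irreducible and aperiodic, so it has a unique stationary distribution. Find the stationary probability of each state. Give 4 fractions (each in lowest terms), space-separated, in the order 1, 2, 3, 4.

The stationary distribution satisfies pi = pi * P, i.e.:
  pi_1 = 2/3*pi_1 + 1/9*pi_2 + 1/3*pi_3 + 1/9*pi_4
  pi_2 = 1/9*pi_1 + 4/9*pi_2 + 1/3*pi_3 + 4/9*pi_4
  pi_3 = 1/9*pi_1 + 1/9*pi_2 + 1/9*pi_3 + 1/3*pi_4
  pi_4 = 1/9*pi_1 + 1/3*pi_2 + 2/9*pi_3 + 1/9*pi_4
with normalization: pi_1 + pi_2 + pi_3 + pi_4 = 1.

Using the first 3 balance equations plus normalization, the linear system A*pi = b is:
  [-1/3, 1/9, 1/3, 1/9] . pi = 0
  [1/9, -5/9, 1/3, 4/9] . pi = 0
  [1/9, 1/9, -8/9, 1/3] . pi = 0
  [1, 1, 1, 1] . pi = 1

Solving yields:
  pi_1 = 135/412
  pi_2 = 131/412
  pi_3 = 16/103
  pi_4 = 41/206

Verification (pi * P):
  135/412*2/3 + 131/412*1/9 + 16/103*1/3 + 41/206*1/9 = 135/412 = pi_1  (ok)
  135/412*1/9 + 131/412*4/9 + 16/103*1/3 + 41/206*4/9 = 131/412 = pi_2  (ok)
  135/412*1/9 + 131/412*1/9 + 16/103*1/9 + 41/206*1/3 = 16/103 = pi_3  (ok)
  135/412*1/9 + 131/412*1/3 + 16/103*2/9 + 41/206*1/9 = 41/206 = pi_4  (ok)

Answer: 135/412 131/412 16/103 41/206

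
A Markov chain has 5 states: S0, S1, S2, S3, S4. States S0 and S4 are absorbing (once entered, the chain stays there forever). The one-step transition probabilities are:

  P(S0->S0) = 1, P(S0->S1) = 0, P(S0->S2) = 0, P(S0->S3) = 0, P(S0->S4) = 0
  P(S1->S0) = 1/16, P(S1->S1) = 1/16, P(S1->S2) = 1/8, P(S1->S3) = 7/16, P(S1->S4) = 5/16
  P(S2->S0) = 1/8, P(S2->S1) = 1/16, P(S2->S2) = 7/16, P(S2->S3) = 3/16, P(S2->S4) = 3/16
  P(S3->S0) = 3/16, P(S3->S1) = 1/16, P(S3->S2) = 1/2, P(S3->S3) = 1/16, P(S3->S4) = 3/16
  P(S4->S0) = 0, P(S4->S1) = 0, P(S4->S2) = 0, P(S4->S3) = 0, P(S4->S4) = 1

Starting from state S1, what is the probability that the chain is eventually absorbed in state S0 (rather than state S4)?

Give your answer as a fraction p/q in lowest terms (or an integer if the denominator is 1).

Answer: 49/151

Derivation:
Let a_i = P(absorbed in S0 | start in state i).
Boundary conditions: a_S0 = 1, a_S4 = 0.
For each transient state i, a_i = sum_j P(i->j) * a_j:
  a_S1 = 1/16*a_S0 + 1/16*a_S1 + 1/8*a_S2 + 7/16*a_S3 + 5/16*a_S4
  a_S2 = 1/8*a_S0 + 1/16*a_S1 + 7/16*a_S2 + 3/16*a_S3 + 3/16*a_S4
  a_S3 = 3/16*a_S0 + 1/16*a_S1 + 1/2*a_S2 + 1/16*a_S3 + 3/16*a_S4

Substituting a_S0 = 1 and a_S4 = 0, rearrange to (I - Q) a = r where r[i] = P(i -> S0):
  [15/16, -1/8, -7/16] . (a_S1, a_S2, a_S3) = 1/16
  [-1/16, 9/16, -3/16] . (a_S1, a_S2, a_S3) = 1/8
  [-1/16, -1/2, 15/16] . (a_S1, a_S2, a_S3) = 3/16

Solving yields:
  a_S1 = 49/151
  a_S2 = 61/151
  a_S3 = 66/151

Starting state is S1, so the absorption probability is a_S1 = 49/151.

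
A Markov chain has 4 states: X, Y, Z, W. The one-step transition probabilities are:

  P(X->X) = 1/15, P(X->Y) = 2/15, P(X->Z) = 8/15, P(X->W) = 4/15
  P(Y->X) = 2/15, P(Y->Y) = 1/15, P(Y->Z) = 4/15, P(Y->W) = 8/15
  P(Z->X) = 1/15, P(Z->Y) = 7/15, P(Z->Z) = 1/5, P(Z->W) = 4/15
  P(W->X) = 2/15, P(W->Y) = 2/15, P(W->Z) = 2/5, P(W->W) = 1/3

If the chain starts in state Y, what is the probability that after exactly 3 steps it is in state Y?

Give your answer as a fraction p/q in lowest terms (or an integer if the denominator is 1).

Computing P^3 by repeated multiplication:
P^1 =
  X: [1/15, 2/15, 8/15, 4/15]
  Y: [2/15, 1/15, 4/15, 8/15]
  Z: [1/15, 7/15, 1/5, 4/15]
  W: [2/15, 2/15, 2/5, 1/3]
P^2 =
  X: [7/75, 68/225, 64/225, 8/25]
  Y: [8/75, 49/225, 16/45, 8/25]
  Z: [26/225, 38/225, 23/75, 92/225]
  W: [22/225, 58/225, 8/25, 73/225]
P^3 =
  X: [73/675, 26/125, 1064/3375, 1244/3375]
  Y: [346/3375, 89/375, 212/675, 1168/3375]
  Z: [71/675, 757/3375, 373/1125, 1144/3375]
  W: [356/3375, 752/3375, 118/375, 241/675]

(P^3)[Y -> Y] = 89/375

Answer: 89/375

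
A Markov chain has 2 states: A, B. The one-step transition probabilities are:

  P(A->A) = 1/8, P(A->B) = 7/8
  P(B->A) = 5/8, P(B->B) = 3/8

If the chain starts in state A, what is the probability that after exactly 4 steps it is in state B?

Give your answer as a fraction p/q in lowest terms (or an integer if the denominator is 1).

Answer: 35/64

Derivation:
Computing P^4 by repeated multiplication:
P^1 =
  A: [1/8, 7/8]
  B: [5/8, 3/8]
P^2 =
  A: [9/16, 7/16]
  B: [5/16, 11/16]
P^3 =
  A: [11/32, 21/32]
  B: [15/32, 17/32]
P^4 =
  A: [29/64, 35/64]
  B: [25/64, 39/64]

(P^4)[A -> B] = 35/64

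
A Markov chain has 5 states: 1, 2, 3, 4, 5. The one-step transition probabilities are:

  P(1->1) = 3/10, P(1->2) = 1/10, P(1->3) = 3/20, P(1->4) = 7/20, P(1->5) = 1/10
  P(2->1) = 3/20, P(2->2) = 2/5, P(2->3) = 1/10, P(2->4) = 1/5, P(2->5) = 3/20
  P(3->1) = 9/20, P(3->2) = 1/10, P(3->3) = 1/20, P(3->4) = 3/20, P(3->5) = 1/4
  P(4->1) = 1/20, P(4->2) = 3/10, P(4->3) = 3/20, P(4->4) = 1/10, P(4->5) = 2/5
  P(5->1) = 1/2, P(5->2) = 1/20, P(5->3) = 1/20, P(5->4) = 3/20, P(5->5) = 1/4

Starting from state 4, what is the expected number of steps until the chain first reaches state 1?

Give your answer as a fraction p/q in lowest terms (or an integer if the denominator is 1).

Let h_i = expected steps to first reach 1 from state i.
Boundary: h_1 = 0.
First-step equations for the other states:
  h_2 = 1 + 3/20*h_1 + 2/5*h_2 + 1/10*h_3 + 1/5*h_4 + 3/20*h_5
  h_3 = 1 + 9/20*h_1 + 1/10*h_2 + 1/20*h_3 + 3/20*h_4 + 1/4*h_5
  h_4 = 1 + 1/20*h_1 + 3/10*h_2 + 3/20*h_3 + 1/10*h_4 + 2/5*h_5
  h_5 = 1 + 1/2*h_1 + 1/20*h_2 + 1/20*h_3 + 3/20*h_4 + 1/4*h_5

Substituting h_1 = 0 and rearranging gives the linear system (I - Q) h = 1:
  [3/5, -1/10, -1/5, -3/20] . (h_2, h_3, h_4, h_5) = 1
  [-1/10, 19/20, -3/20, -1/4] . (h_2, h_3, h_4, h_5) = 1
  [-3/10, -3/20, 9/10, -2/5] . (h_2, h_3, h_4, h_5) = 1
  [-1/20, -1/20, -3/20, 3/4] . (h_2, h_3, h_4, h_5) = 1

Solving yields:
  h_2 = 6784/1623
  h_3 = 23044/8115
  h_4 = 33652/8115
  h_5 = 7116/2705

Starting state is 4, so the expected hitting time is h_4 = 33652/8115.

Answer: 33652/8115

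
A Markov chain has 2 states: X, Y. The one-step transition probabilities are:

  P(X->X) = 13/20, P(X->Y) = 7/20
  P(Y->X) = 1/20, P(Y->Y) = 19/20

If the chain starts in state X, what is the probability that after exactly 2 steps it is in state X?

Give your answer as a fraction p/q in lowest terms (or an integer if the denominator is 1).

Answer: 11/25

Derivation:
Computing P^2 by repeated multiplication:
P^1 =
  X: [13/20, 7/20]
  Y: [1/20, 19/20]
P^2 =
  X: [11/25, 14/25]
  Y: [2/25, 23/25]

(P^2)[X -> X] = 11/25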